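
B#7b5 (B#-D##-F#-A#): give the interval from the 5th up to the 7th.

5th = F#; 7th = A#.
Counting 3 letters and 4 half steps from F# gives a major third.

major 3rd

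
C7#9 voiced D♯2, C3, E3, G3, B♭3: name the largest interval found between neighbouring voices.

Adjacent intervals: D♯2→C3 = diminished seventh; C3→E3 = major third; E3→G3 = minor third; G3→B♭3 = minor third.
The largest is D♯2 to C3, a diminished seventh (9 semitones).

diminished 7th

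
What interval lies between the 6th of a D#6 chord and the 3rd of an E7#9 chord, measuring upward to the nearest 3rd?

minor sixth

The 6th of D#6 is B#; the 3rd of E7#9 is G#.
B# up to G# is 8 semitones, a half step narrower than a major sixth, so the interval is minor.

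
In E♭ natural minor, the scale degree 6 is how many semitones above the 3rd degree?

The scale is E♭ F G♭ A♭ B♭ C♭ D♭.
G♭ up to C♭ is a perfect fourth — 5 semitones.

5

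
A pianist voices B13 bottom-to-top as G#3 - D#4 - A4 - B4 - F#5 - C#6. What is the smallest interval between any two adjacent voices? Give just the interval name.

Adjacent intervals: G#3→D#4 = perfect fifth; D#4→A4 = diminished fifth; A4→B4 = major second; B4→F#5 = perfect fifth; F#5→C#6 = perfect fifth.
The smallest is A4 to B4, a major second (2 semitones).

M2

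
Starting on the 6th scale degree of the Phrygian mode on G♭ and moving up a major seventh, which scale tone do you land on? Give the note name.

Db

The scale is G♭ A𝄫 B𝄫 C♭ D♭ E𝄫 F♭.
The 6th scale degree is E𝄫; a major seventh above that is D♭ — scale degree 5.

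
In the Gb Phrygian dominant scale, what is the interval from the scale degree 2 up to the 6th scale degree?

perfect 5th

Gb phrygian dominant: Gb Abb Bb Cb Db Ebb Fb.
The scale degree 2 is Abb and the 6th scale degree is Ebb.
Counting 5 letters and 7 half steps from Abb gives a perfect fifth.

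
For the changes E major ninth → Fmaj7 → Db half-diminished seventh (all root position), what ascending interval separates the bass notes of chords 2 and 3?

The roots are F and Db.
F up to Db is 8 semitones, a half step narrower than a major sixth, so the interval is minor.

minor sixth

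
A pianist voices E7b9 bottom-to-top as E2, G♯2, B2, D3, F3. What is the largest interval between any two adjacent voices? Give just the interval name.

major third

Adjacent intervals: E2→G♯2 = major third; G♯2→B2 = minor third; B2→D3 = minor third; D3→F3 = minor third.
The largest is E2 to G♯2, a major third (4 semitones).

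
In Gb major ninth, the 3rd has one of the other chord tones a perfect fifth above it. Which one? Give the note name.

Gbmaj9 is spelled Gb Bb Db F Ab.
The 3rd is Bb. A perfect fifth above Bb is F.
F is the chord's 7th.

F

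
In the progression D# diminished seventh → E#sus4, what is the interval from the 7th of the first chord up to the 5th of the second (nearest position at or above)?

D# diminished seventh has C as its 7th, and E#sus4 has B# as its 5th.
From C to B#: 12 semitones over a seventh = augmented.

augmented seventh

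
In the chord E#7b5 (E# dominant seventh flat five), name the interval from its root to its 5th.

E# dominant seventh flat five is spelled E#–G##–B–D#.
So we need the interval from E# up to B.
From E# to B: 6 semitones over a fifth = diminished.

d5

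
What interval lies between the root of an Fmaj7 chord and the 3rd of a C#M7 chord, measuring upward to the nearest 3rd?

The root of Fmaj7 is F; the 3rd of C#M7 is E#.
From F to E#: 12 semitones over a seventh = augmented.

augmented seventh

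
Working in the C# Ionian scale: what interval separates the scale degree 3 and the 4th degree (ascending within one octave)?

minor second

C# major: C# D# E# F# G# A# B#.
The scale degree 3 is E# and the 4th degree is F#.
From E# to F#: 1 semitone over a second = minor.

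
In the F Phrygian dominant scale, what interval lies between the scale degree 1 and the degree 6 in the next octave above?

Spelling the F Phrygian dominant scale: F G♭ A B♭ C D♭ E♭.
Scale degree 1 = F; scale degree 6 (up an octave) = D♭.
From F to D♭: 20 semitones over a thirteenth = minor.

minor 13th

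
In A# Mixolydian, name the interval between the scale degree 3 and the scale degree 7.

d5

The scale runs A# B# C## D# E# F## G#.
So we need the interval from C## up to G#.
5 letter names make it a fifth; at 6 semitones (a half step narrower than perfect) the quality is diminished.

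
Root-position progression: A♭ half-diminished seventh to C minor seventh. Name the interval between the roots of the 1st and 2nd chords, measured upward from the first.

The roots are A♭ and C.
Counting 3 letters and 4 half steps from A♭ gives a major third.

M3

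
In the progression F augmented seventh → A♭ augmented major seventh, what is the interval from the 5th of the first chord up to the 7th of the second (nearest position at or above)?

F augmented seventh has C♯ as its 5th, and A♭ augmented major seventh has G as its 7th.
C♯ up to G is 6 semitones, a half step narrower than a perfect fifth, so the interval is diminished.

d5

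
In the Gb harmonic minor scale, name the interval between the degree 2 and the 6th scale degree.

diminished fifth

Spelling the Gb harmonic minor scale: Gb Ab Bbb Cb Db Ebb F.
Degree 2 = Ab; 6th degree = Ebb.
From Ab to Ebb: 6 semitones over a fifth = diminished.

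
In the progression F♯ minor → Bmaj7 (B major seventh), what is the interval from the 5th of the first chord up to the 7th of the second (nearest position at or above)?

M6

The 5th of F♯ minor is C♯; the 7th of Bmaj7 (B major seventh) is A♯.
Counting 6 letters and 9 half steps from C♯ gives a major sixth.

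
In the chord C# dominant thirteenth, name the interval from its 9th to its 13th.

The chord tones of C#13 are C# E# G# B D# A#.
That puts D# below A#.
Counting 5 letters and 7 half steps from D# gives a perfect fifth.

perfect fifth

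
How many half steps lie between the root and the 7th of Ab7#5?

10

Abaug7 (Ab augmented seventh): Ab, C, E, Gb.
Ab to Gb is a minor seventh: 10 semitones.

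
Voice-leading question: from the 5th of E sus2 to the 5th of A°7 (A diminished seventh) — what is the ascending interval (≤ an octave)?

diminished 4th

The 5th of E sus2 is B; the 5th of A°7 (A diminished seventh) is Eb.
B up to Eb is 4 semitones, a half step narrower than a perfect fourth, so the interval is diminished.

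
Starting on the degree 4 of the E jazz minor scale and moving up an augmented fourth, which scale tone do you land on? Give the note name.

The scale is E F# G A B C# D#.
The degree 4 is A; an augmented fourth above that is D# — scale degree 7.

D#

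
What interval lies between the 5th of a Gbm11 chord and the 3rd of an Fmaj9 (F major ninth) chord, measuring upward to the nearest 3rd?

augmented fifth

Gbm11 has Db as its 5th, and Fmaj9 (F major ninth) has A as its 3rd.
From Db to A: 8 semitones over a fifth = augmented.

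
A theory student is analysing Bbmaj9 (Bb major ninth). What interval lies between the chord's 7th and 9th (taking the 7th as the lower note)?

minor third

Bbmaj9: Bb–D–F–A–C.
7th = A; 9th = C.
3 letter names make it a third; at 3 semitones (a half step narrower than major) the quality is minor.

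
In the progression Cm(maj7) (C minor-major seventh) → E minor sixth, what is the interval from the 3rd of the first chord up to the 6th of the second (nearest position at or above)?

The 3rd of Cm(maj7) (C minor-major seventh) is Eb; the 6th of E minor sixth is C#.
6 letter names make it a sixth; at 10 semitones (a half step wider than major) the quality is augmented.

augmented sixth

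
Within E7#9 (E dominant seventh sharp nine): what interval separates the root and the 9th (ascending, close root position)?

A9

E7#9: E, G♯, B, D, F𝄪.
Root = E; 9th = F𝄪.
E up to F𝄪 is 15 semitones, a half step wider than a major ninth, so the interval is augmented.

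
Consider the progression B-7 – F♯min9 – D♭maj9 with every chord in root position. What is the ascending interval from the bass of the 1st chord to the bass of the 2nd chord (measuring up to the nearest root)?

P5

The roots are B and F♯.
From B to F♯ is 7 semitones, exactly the perfect fifth.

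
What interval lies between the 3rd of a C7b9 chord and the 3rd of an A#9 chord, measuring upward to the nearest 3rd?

C7b9 has E as its 3rd, and A#9 has C## as its 3rd.
6 letter names make it a sixth; at 10 semitones (a half step wider than major) the quality is augmented.

A6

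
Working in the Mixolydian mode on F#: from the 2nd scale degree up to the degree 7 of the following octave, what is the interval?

minor thirteenth

Spelling the Mixolydian mode on F#: F# G# A# B C# D# E.
So we need the interval from G# up to E.
G# up to E is 20 semitones, a half step narrower than a major thirteenth, so the interval is minor.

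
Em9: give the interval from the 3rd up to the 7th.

perfect fifth

The chord tones of Emin9 (E minor ninth) are E–G–B–D–F♯.
3rd = G; 7th = D.
Counting 5 letters and 7 half steps from G gives a perfect fifth.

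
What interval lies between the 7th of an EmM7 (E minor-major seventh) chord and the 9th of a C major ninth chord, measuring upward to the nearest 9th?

EmM7 (E minor-major seventh) has D# as its 7th, and C major ninth has D as its 9th.
From D# to D: 11 semitones over an octave = diminished.

diminished 8th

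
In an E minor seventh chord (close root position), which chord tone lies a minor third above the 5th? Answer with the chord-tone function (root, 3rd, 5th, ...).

The chord tones of E-7 (E minor seventh) are E, G, B, D.
The 5th is B. A minor third above B is D.
D is the chord's 7th.

7th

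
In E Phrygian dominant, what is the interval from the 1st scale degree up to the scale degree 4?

E phrygian dominant: E F G# A B C D.
That puts E below A.
From E to A is 5 semitones, exactly the perfect fourth.

perfect fourth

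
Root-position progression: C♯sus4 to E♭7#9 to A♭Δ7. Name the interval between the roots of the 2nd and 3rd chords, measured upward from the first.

perfect fourth

The roots are E♭ and A♭.
E♭ up to A♭ spans 4 letter names and 5 semitones — a perfect fourth.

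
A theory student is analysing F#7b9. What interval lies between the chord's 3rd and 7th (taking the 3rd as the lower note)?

diminished fifth

Spelling the chord: F#–A#–C#–E–G.
3rd = A#; 7th = E.
From A# to E: 6 semitones over a fifth = diminished.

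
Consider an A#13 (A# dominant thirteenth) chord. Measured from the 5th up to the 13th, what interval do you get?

major 9th

A#13: A#-C##-E#-G#-B#-F##.
5th = E#; 13th = F##.
Counting 9 letters and 14 half steps from E# gives a major ninth.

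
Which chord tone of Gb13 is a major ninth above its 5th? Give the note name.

Spelling the chord: Gb, Bb, Db, Fb, Ab, Eb.
The 5th is Db. A major ninth above Db is Eb.
Eb is the chord's 13th.

Eb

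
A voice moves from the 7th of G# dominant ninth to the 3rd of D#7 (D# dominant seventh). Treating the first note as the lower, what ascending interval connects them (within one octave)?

G# dominant ninth has F# as its 7th, and D#7 (D# dominant seventh) has F## as its 3rd.
F# up to F## is 1 semitone, a half step wider than a perfect unison, so the interval is augmented.

augmented unison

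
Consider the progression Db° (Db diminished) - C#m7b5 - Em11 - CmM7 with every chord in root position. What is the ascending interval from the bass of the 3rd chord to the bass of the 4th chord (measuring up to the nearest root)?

The roots are E and C.
E up to C is 8 semitones, a half step narrower than a major sixth, so the interval is minor.

minor sixth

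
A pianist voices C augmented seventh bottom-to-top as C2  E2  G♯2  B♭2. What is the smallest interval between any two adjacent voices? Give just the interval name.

d3

Adjacent intervals: C2→E2 = major third; E2→G♯2 = major third; G♯2→B♭2 = diminished third.
The smallest is G♯2 to B♭2, a diminished third (2 semitones).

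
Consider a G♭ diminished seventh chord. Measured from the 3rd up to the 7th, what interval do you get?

diminished fifth

G♭°7 (G♭ diminished seventh): G♭-B𝄫-D𝄫-F𝄫.
The 3rd is B𝄫 and the 7th is F𝄫.
B𝄫 up to F𝄫 is 6 semitones, a half step narrower than a perfect fifth, so the interval is diminished.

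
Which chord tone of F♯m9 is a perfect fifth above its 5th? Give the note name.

F♯min9 is spelled F♯–A–C♯–E–G♯.
The 5th is C♯. A perfect fifth above C♯ is G♯.
G♯ is the chord's 9th.

G#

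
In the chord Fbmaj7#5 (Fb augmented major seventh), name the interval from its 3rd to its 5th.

major third

Spelling the chord: Fb Ab C Eb.
That puts Ab below C.
From Ab to C is 4 semitones, exactly the major third.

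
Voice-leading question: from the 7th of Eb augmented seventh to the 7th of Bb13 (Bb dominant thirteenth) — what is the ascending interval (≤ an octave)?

perfect fifth

Eb augmented seventh has Db as its 7th, and Bb13 (Bb dominant thirteenth) has Ab as its 7th.
Db up to Ab spans 5 letter names and 7 semitones — a perfect fifth.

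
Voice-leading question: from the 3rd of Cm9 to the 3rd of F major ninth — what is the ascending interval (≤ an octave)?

augmented fourth

Cm9 has Eb as its 3rd, and F major ninth has A as its 3rd.
Eb up to A is 6 semitones, a half step wider than a perfect fourth, so the interval is augmented.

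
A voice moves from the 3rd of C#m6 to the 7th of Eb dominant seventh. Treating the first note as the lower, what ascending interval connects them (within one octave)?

The 3rd of C#m6 is E; the 7th of Eb dominant seventh is Db.
From E to Db: 9 semitones over a seventh = diminished.

d7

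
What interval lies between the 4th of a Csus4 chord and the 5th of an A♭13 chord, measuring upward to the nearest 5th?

minor seventh

The 4th of Csus4 is F; the 5th of A♭13 is E♭.
F up to E♭ is 10 semitones, a half step narrower than a major seventh, so the interval is minor.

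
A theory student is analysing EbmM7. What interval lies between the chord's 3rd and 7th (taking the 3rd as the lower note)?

Ebm(maj7) (Eb minor-major seventh) is spelled Eb-Gb-Bb-D.
That puts Gb below D.
Gb up to D is 8 semitones, a half step wider than a perfect fifth, so the interval is augmented.

augmented fifth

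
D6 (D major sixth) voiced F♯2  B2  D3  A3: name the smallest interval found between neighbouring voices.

minor third

Adjacent intervals: F♯2→B2 = perfect fourth; B2→D3 = minor third; D3→A3 = perfect fifth.
The smallest is B2 to D3, a minor third (3 semitones).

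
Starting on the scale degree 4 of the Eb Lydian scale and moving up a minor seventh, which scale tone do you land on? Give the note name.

The scale is Eb F G A Bb C D.
The scale degree 4 is A; a minor seventh above that is G — scale degree 3.

G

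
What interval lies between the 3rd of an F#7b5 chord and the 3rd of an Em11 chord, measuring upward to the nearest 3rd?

diminished seventh

The 3rd of F#7b5 is A#; the 3rd of Em11 is G.
From A# to G: 9 semitones over a seventh = diminished.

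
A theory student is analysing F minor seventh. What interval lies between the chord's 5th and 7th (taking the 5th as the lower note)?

F-7 is spelled F Ab C Eb.
So we need the interval from C up to Eb.
From C to Eb: 3 semitones over a third = minor.

minor 3rd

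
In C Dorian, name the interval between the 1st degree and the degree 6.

major sixth

C dorian: C D Eb F G A Bb.
That puts C below A.
C up to A spans 6 letter names and 9 semitones — a major sixth.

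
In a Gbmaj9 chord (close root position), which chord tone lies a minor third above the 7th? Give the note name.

Ab

Gbmaj9: Gb–Bb–Db–F–Ab.
The 7th is F. A minor third above F is Ab.
Ab is the chord's 9th.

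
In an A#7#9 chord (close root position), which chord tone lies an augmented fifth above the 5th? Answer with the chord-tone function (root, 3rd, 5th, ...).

9th

A# dominant seventh sharp nine: A#-C##-E#-G#-B##.
The 5th is E#. An augmented fifth above E# is B##.
B## is the chord's 9th.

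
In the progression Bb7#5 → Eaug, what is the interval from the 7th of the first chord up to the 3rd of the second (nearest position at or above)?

augmented seventh

Bb7#5 has Ab as its 7th, and Eaug has G# as its 3rd.
Ab up to G# is 12 semitones, a half step wider than a major seventh, so the interval is augmented.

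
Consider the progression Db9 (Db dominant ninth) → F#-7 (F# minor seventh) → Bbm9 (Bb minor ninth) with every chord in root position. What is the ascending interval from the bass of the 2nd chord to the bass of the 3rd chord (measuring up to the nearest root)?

The roots are F# and Bb.
From F# to Bb: 4 semitones over a fourth = diminished.

diminished fourth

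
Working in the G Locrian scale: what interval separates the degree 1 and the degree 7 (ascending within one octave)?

G locrian: G Ab Bb C Db Eb F.
The degree 1 is G and the scale degree 7 is F.
7 letter names make it a seventh; at 10 semitones (a half step narrower than major) the quality is minor.

minor seventh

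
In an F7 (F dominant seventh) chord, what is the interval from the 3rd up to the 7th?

diminished fifth

The chord tones of F7 are F-A-C-E♭.
The 3rd is A and the 7th is E♭.
A up to E♭ is 6 semitones, a half step narrower than a perfect fifth, so the interval is diminished.
That tritone between 3rd and 7th is what gives the dominant seventh its pull toward resolution.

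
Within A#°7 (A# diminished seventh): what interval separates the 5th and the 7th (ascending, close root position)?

The chord tones of A# diminished seventh are A#, C#, E, G.
So we need the interval from E up to G.
E up to G is 3 semitones, a half step narrower than a major third, so the interval is minor.

minor third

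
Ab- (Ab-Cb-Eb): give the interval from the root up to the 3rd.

So we need the interval from Ab up to Cb.
3 letter names make it a third; at 3 semitones (a half step narrower than major) the quality is minor.

minor 3rd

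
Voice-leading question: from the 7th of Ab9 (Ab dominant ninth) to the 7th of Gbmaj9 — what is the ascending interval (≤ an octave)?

Ab9 (Ab dominant ninth) has Gb as its 7th, and Gbmaj9 has F as its 7th.
From Gb to F is 11 semitones, exactly the major seventh.

major 7th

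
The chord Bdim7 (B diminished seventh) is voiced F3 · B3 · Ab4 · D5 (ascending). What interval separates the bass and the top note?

major thirteenth

The outer voices are F3 and D5.
From F to D is 21 semitones, exactly the major thirteenth.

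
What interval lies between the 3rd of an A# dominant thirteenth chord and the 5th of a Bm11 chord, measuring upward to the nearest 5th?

A# dominant thirteenth has C## as its 3rd, and Bm11 has F# as its 5th.
4 letter names make it a fourth; at 4 semitones (a half step narrower than perfect) the quality is diminished.

diminished 4th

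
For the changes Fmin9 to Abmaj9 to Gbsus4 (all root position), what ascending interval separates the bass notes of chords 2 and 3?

minor 7th

The roots are Ab and Gb.
Ab up to Gb is 10 semitones, a half step narrower than a major seventh, so the interval is minor.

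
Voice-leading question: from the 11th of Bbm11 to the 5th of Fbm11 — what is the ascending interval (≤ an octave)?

The 11th of Bbm11 is Eb; the 5th of Fbm11 is Cb.
From Eb to Cb: 8 semitones over a sixth = minor.

minor sixth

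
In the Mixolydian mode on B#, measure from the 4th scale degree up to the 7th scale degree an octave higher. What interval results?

perfect eleventh

B# mixolydian: B# C## D## E# F## G## A#.
The 4th scale degree is E# and the 7th degree (up an octave) is A#.
E# up to A# spans 11 letter names and 17 semitones — a perfect eleventh.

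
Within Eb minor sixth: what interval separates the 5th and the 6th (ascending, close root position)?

Ebmin6 (Eb minor sixth): Eb-Gb-Bb-C.
The 5th is Bb and the 6th is C.
Counting 2 letters and 2 half steps from Bb gives a major second.

major second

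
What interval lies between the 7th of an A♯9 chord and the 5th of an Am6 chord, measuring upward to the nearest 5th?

A♯9 has G♯ as its 7th, and Am6 has E as its 5th.
6 letter names make it a sixth; at 8 semitones (a half step narrower than major) the quality is minor.

minor sixth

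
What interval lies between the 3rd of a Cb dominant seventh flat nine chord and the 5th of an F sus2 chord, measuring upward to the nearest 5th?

Cb dominant seventh flat nine has Eb as its 3rd, and F sus2 has C as its 5th.
From Eb to C is 9 semitones, exactly the major sixth.

M6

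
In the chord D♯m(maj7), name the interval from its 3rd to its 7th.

A5

D♯ minor-major seventh: D♯, F♯, A♯, C𝄪.
The 3rd is F♯ and the 7th is C𝄪.
From F♯ to C𝄪: 8 semitones over a fifth = augmented.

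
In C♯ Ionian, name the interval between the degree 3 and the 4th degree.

m2

C♯ major: C♯ D♯ E♯ F♯ G♯ A♯ B♯.
The degree 3 is E♯ and the 4th scale degree is F♯.
E♯ up to F♯ is 1 semitone, a half step narrower than a major second, so the interval is minor.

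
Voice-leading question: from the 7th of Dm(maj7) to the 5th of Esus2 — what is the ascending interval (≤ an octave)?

minor 7th

The 7th of Dm(maj7) is C#; the 5th of Esus2 is B.
C# up to B is 10 semitones, a half step narrower than a major seventh, so the interval is minor.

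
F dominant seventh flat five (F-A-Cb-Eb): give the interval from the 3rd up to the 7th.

diminished 5th

So we need the interval from A up to Eb.
From A to Eb: 6 semitones over a fifth = diminished.
This 3–7 tritone is the characteristic tension at the heart of the dominant sound.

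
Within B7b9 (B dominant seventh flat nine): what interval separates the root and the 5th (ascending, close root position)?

perfect fifth

The chord tones of B7b9 are B-D#-F#-A-C.
That puts B below F#.
Counting 5 letters and 7 half steps from B gives a perfect fifth.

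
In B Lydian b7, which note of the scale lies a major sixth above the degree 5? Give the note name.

The scale is B C# D# E# F# G# A.
The degree 5 is F#; a major sixth above that is D# — scale degree 3.

D#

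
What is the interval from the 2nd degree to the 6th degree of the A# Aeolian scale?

Spelling the A# Aeolian scale: A# B# C# D# E# F# G#.
The 2nd degree is B# and the 6th degree is F#.
5 letter names make it a fifth; at 6 semitones (a half step narrower than perfect) the quality is diminished.

diminished fifth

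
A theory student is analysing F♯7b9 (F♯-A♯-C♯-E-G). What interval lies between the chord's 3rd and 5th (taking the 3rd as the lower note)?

3rd = A♯; 5th = C♯.
From A♯ to C♯: 3 semitones over a third = minor.

minor third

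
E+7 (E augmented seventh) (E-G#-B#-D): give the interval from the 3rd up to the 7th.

The 3rd is G# and the 7th is D.
G# up to D is 6 semitones, a half step narrower than a perfect fifth, so the interval is diminished.

diminished 5th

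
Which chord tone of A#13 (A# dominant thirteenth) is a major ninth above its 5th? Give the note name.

Spelling the chord: A#, C##, E#, G#, B#, F##.
The 5th is E#. A major ninth above E# is F##.
F## is the chord's 13th.

F##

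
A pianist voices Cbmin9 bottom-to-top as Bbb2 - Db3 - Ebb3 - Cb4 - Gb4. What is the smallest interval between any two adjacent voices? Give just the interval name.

Adjacent intervals: Bbb2→Db3 = major third; Db3→Ebb3 = minor second; Ebb3→Cb4 = major sixth; Cb4→Gb4 = perfect fifth.
The smallest is Db3 to Ebb3, a minor second (1 semitone).

m2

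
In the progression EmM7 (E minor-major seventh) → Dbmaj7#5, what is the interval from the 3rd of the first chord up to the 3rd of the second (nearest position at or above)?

minor 7th

EmM7 (E minor-major seventh) has G as its 3rd, and Dbmaj7#5 has F as its 3rd.
7 letter names make it a seventh; at 10 semitones (a half step narrower than major) the quality is minor.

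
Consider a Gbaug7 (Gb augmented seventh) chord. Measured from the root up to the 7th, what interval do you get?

The chord tones of Gb7#5 are Gb Bb D Fb.
Root = Gb; 7th = Fb.
7 letter names make it a seventh; at 10 semitones (a half step narrower than major) the quality is minor.

minor 7th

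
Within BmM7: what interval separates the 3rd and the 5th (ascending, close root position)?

Spelling the chord: B, D, F♯, A♯.
3rd = D; 5th = F♯.
Counting 3 letters and 4 half steps from D gives a major third.

M3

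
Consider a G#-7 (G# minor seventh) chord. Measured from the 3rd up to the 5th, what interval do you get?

major 3rd

The chord tones of G# minor seventh are G#–B–D#–F#.
So we need the interval from B up to D#.
B up to D# spans 3 letter names and 4 semitones — a major third.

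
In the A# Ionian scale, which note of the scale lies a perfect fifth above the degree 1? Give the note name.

E#

The scale is A# B# C## D# E# F## G##.
The degree 1 is A#; a perfect fifth above that is E# — scale degree 5.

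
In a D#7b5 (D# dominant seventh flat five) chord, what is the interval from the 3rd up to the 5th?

D#7b5 (D# dominant seventh flat five) is spelled D# F## A C#.
So we need the interval from F## up to A.
From F## to A: 2 semitones over a third = diminished.

diminished 3rd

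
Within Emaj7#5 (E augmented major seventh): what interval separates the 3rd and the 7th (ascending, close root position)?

E+maj7: E–G♯–B♯–D♯.
That puts G♯ below D♯.
G♯ up to D♯ spans 5 letter names and 7 semitones — a perfect fifth.

perfect fifth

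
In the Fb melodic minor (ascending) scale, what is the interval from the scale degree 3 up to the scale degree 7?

augmented 5th

Fb melodic minor: Fb Gb Abb Bbb Cb Db Eb.
The scale degree 3 is Abb and the 7th scale degree is Eb.
Abb up to Eb is 8 semitones, a half step wider than a perfect fifth, so the interval is augmented.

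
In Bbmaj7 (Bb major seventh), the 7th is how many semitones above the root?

11

Spelling the chord: Bb D F A.
Bb to A is a major seventh: 11 semitones.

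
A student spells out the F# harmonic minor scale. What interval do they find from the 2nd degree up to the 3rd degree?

The scale runs F# G# A B C# D E#.
So we need the interval from G# up to A.
2 letter names make it a second; at 1 semitone (a half step narrower than major) the quality is minor.

minor second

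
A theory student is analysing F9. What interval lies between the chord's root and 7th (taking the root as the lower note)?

minor seventh

The chord tones of F9 are F–A–C–E♭–G.
So we need the interval from F up to E♭.
F up to E♭ is 10 semitones, a half step narrower than a major seventh, so the interval is minor.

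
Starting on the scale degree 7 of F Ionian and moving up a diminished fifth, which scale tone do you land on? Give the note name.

The scale is F G A B♭ C D E.
The scale degree 7 is E; a diminished fifth above that is B♭ — scale degree 4.

Bb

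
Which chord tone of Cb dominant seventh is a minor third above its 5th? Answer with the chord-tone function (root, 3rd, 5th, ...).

7th

Cb dominant seventh is spelled Cb–Eb–Gb–Bbb.
The 5th is Gb. A minor third above Gb is Bbb.
Bbb is the chord's 7th.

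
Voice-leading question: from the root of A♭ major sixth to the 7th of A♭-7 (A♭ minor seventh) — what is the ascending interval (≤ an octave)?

A♭ major sixth has A♭ as its root, and A♭-7 (A♭ minor seventh) has G♭ as its 7th.
A♭ up to G♭ is 10 semitones, a half step narrower than a major seventh, so the interval is minor.

m7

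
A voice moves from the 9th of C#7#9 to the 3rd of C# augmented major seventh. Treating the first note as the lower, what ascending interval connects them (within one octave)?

minor second

The 9th of C#7#9 is D##; the 3rd of C# augmented major seventh is E#.
From D## to E#: 1 semitone over a second = minor.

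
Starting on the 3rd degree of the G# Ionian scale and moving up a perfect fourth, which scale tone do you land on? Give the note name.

E#

The scale is G# A# B# C# D# E# F##.
The 3rd degree is B#; a perfect fourth above that is E# — scale degree 6.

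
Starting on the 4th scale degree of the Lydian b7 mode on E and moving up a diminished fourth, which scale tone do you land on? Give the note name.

D

The scale is E F# G# A# B C# D.
The 4th scale degree is A#; a diminished fourth above that is D — scale degree 7.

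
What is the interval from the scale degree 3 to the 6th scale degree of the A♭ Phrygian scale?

perfect fourth

A♭ phrygian: A♭ B𝄫 C♭ D♭ E♭ F♭ G♭.
Scale degree 3 = C♭; scale degree 6 = F♭.
From C♭ to F♭ is 5 semitones, exactly the perfect fourth.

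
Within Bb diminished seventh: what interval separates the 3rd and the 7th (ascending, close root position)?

diminished 5th

Bb diminished seventh is spelled Bb–Db–Fb–Abb.
That puts Db below Abb.
From Db to Abb: 6 semitones over a fifth = diminished.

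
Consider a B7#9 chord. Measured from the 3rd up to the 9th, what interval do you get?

major seventh

B7#9: B-D♯-F♯-A-C𝄪.
The 3rd is D♯ and the 9th is C𝄪.
Counting 7 letters and 11 half steps from D♯ gives a major seventh.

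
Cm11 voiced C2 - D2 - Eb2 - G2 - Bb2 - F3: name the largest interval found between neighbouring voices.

Adjacent intervals: C2→D2 = major second; D2→Eb2 = minor second; Eb2→G2 = major third; G2→Bb2 = minor third; Bb2→F3 = perfect fifth.
The largest is Bb2 to F3, a perfect fifth (7 semitones).

perfect 5th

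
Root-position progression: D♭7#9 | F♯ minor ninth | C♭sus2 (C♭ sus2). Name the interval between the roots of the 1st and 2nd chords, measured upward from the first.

augmented 3rd

The roots are D♭ and F♯.
3 letter names make it a third; at 5 semitones (a half step wider than major) the quality is augmented.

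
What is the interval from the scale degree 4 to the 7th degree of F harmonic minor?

augmented fourth

The scale runs F G A♭ B♭ C D♭ E.
Scale degree 4 = B♭; 7th scale degree = E.
From B♭ to E: 6 semitones over a fourth = augmented.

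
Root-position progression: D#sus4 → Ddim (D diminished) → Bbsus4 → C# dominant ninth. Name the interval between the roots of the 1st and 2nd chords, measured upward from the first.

diminished 8th

The roots are D# and D.
8 letter names make it an octave; at 11 semitones (a half step narrower than perfect) the quality is diminished.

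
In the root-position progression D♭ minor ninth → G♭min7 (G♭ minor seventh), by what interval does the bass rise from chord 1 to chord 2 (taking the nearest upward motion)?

The roots are D♭ and G♭.
D♭ up to G♭ spans 4 letter names and 5 semitones — a perfect fourth.

P4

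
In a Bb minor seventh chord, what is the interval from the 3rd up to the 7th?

The chord tones of Bb minor seventh are Bb-Db-F-Ab.
3rd = Db; 7th = Ab.
From Db to Ab is 7 semitones, exactly the perfect fifth.

P5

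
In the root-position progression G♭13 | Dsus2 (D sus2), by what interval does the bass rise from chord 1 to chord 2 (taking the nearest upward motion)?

The roots are G♭ and D.
5 letter names make it a fifth; at 8 semitones (a half step wider than perfect) the quality is augmented.

augmented 5th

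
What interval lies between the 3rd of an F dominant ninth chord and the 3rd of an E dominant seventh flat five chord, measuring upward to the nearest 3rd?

F dominant ninth has A as its 3rd, and E dominant seventh flat five has G# as its 3rd.
From A to G# is 11 semitones, exactly the major seventh.

major seventh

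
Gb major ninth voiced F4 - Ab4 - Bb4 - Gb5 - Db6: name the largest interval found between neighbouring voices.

minor 6th

Adjacent intervals: F4→Ab4 = minor third; Ab4→Bb4 = major second; Bb4→Gb5 = minor sixth; Gb5→Db6 = perfect fifth.
The largest is Bb4 to Gb5, a minor sixth (8 semitones).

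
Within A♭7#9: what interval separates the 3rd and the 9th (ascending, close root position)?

A♭ dominant seventh sharp nine: A♭ C E♭ G♭ B.
The 3rd is C and the 9th is B.
C up to B spans 7 letter names and 11 semitones — a major seventh.

major seventh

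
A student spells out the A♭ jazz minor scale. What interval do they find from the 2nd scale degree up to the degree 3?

m2

Spelling the A♭ jazz minor scale: A♭ B♭ C♭ D♭ E♭ F G.
That puts B♭ below C♭.
From B♭ to C♭: 1 semitone over a second = minor.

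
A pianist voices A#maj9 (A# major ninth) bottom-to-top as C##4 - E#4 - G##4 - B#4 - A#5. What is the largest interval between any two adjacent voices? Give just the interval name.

Adjacent intervals: C##4→E#4 = minor third; E#4→G##4 = major third; G##4→B#4 = minor third; B#4→A#5 = minor seventh.
The largest is B#4 to A#5, a minor seventh (10 semitones).

minor seventh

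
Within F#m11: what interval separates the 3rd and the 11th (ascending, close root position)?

major ninth

F#m11 is spelled F#–A–C#–E–G#–B.
3rd = A; 11th = B.
From A to B is 14 semitones, exactly the major ninth.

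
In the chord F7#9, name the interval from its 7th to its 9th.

augmented 3rd

F dominant seventh sharp nine: F-A-C-Eb-G#.
7th = Eb; 9th = G#.
From Eb to G#: 5 semitones over a third = augmented.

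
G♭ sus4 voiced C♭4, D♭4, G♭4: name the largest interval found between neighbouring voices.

Adjacent intervals: C♭4→D♭4 = major second; D♭4→G♭4 = perfect fourth.
The largest is D♭4 to G♭4, a perfect fourth (5 semitones).

perfect fourth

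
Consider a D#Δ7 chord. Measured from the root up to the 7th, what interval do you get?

M7

Spelling the chord: D#-F##-A#-C##.
The root is D# and the 7th is C##.
Counting 7 letters and 11 half steps from D# gives a major seventh.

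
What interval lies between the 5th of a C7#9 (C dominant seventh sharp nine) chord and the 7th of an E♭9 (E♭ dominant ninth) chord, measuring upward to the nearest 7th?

diminished fifth

C7#9 (C dominant seventh sharp nine) has G as its 5th, and E♭9 (E♭ dominant ninth) has D♭ as its 7th.
5 letter names make it a fifth; at 6 semitones (a half step narrower than perfect) the quality is diminished.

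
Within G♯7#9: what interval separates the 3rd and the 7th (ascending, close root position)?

diminished 5th

G♯7#9 (G♯ dominant seventh sharp nine) is spelled G♯–B♯–D♯–F♯–A𝄪.
So we need the interval from B♯ up to F♯.
B♯ up to F♯ is 6 semitones, a half step narrower than a perfect fifth, so the interval is diminished.
This 3–7 tritone is the characteristic tension at the heart of the dominant sound.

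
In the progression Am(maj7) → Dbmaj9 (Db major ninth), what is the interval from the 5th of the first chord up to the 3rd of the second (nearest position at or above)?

The 5th of Am(maj7) is E; the 3rd of Dbmaj9 (Db major ninth) is F.
From E to F: 1 semitone over a second = minor.

minor second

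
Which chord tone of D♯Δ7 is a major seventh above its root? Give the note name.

The chord tones of D♯M7 are D♯-F𝄪-A♯-C𝄪.
The root is D♯. A major seventh above D♯ is C𝄪.
C𝄪 is the chord's 7th.

C##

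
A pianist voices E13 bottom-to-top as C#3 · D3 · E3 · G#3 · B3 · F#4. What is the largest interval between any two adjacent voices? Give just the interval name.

Adjacent intervals: C#3→D3 = minor second; D3→E3 = major second; E3→G#3 = major third; G#3→B3 = minor third; B3→F#4 = perfect fifth.
The largest is B3 to F#4, a perfect fifth (7 semitones).

perfect fifth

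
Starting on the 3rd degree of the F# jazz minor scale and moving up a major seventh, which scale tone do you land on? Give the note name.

The scale is F# G# A B C# D# E#.
The 3rd degree is A; a major seventh above that is G# — scale degree 2.

G#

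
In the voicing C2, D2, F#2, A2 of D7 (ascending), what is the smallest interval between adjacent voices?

major second

Adjacent intervals: C2→D2 = major second; D2→F#2 = major third; F#2→A2 = minor third.
The smallest is C2 to D2, a major second (2 semitones).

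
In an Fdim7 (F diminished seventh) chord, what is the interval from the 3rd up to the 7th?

Spelling the chord: F-Ab-Cb-Ebb.
So we need the interval from Ab up to Ebb.
From Ab to Ebb: 6 semitones over a fifth = diminished.

diminished 5th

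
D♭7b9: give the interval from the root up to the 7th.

minor seventh

D♭7b9 is spelled D♭, F, A♭, C♭, E𝄫.
So we need the interval from D♭ up to C♭.
From D♭ to C♭: 10 semitones over a seventh = minor.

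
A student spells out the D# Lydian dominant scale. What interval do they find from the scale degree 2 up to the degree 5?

D# lydian dominant: D# E# F## G## A# B# C#.
The scale degree 2 is E# and the scale degree 5 is A#.
From E# to A# is 5 semitones, exactly the perfect fourth.

perfect 4th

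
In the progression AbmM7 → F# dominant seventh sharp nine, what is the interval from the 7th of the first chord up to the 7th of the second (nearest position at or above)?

AbmM7 has G as its 7th, and F# dominant seventh sharp nine has E as its 7th.
Counting 6 letters and 9 half steps from G gives a major sixth.

major sixth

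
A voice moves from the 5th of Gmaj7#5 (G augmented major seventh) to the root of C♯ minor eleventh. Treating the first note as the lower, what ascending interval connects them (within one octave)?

The 5th of Gmaj7#5 (G augmented major seventh) is D♯; the root of C♯ minor eleventh is C♯.
7 letter names make it a seventh; at 10 semitones (a half step narrower than major) the quality is minor.

minor seventh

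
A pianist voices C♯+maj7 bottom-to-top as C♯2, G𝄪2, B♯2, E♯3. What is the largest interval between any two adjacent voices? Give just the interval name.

Adjacent intervals: C♯2→G𝄪2 = augmented fifth; G𝄪2→B♯2 = minor third; B♯2→E♯3 = perfect fourth.
The largest is C♯2 to G𝄪2, an augmented fifth (8 semitones).

augmented fifth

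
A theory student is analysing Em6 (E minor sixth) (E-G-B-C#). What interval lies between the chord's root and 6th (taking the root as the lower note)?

M6

So we need the interval from E up to C#.
E up to C# spans 6 letter names and 9 semitones — a major sixth.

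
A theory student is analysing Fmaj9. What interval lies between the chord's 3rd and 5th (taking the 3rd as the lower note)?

Fmaj9 is spelled F, A, C, E, G.
The 3rd is A and the 5th is C.
A up to C is 3 semitones, a half step narrower than a major third, so the interval is minor.

minor third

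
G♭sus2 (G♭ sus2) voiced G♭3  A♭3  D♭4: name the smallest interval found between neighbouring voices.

M2

Adjacent intervals: G♭3→A♭3 = major second; A♭3→D♭4 = perfect fourth.
The smallest is G♭3 to A♭3, a major second (2 semitones).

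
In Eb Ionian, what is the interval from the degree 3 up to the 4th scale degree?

Eb major: Eb F G Ab Bb C D.
The degree 3 is G and the 4th scale degree is Ab.
2 letter names make it a second; at 1 semitone (a half step narrower than major) the quality is minor.

minor 2nd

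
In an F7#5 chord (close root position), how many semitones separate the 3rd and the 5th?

Spelling the chord: F–A–C#–Eb.
A to C# is a major third: 4 semitones.

4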